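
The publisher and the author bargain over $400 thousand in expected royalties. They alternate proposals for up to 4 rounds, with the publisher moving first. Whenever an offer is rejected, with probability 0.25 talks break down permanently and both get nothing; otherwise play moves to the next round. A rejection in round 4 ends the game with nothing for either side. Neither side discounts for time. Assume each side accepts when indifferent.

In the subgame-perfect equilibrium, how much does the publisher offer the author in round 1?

Round 4 (the author proposes): rejection yields 0 for the publisher; the author offers 0 and keeps 400.
Round 3 (the publisher proposes): rejecting gives the author an expected 0.75 × 400 = 300, so the publisher offers 300, keeping 100.
Round 2 (the author proposes): rejecting gives the publisher an expected 0.75 × 100 = 75, so the author offers 75, keeping 325.
Round 1 (the publisher proposes): rejecting gives the author an expected 0.75 × 325 = 243.75; the publisher offers that and keeps 156.25.

243.75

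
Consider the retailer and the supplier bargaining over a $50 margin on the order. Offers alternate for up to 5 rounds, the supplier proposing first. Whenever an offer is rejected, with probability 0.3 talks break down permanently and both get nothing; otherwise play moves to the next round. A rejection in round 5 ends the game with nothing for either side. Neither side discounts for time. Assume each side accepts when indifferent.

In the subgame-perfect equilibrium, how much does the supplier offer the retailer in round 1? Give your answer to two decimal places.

Round 5 (the supplier proposes): rejection yields 0 for the retailer; the supplier offers 0 and keeps 50.
Round 4 (the retailer proposes): rejecting gives the supplier an expected 0.7 × 50 = 35; the retailer offers that and keeps 15.
Round 3 (the supplier proposes): rejecting gives the retailer an expected 0.7 × 15 = 10.5; the supplier offers that and keeps 39.5.
Round 2 (the retailer proposes): rejecting gives the supplier an expected 0.7 × 39.5 = 27.65; the retailer offers that and keeps 22.35.
Round 1 (the supplier proposes): rejecting gives the retailer an expected 0.7 × 22.35 = 15.645; the supplier offers that and keeps 34.355.

15.65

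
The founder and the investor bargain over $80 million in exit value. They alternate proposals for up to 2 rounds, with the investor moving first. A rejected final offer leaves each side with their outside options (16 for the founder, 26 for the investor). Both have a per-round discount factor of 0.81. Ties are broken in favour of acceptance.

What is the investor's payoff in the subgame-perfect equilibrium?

Work backward from the last round.
Round 2 (the founder proposes): the investor gets 26 if talks fail, so the founder offers 26 and keeps 54.
Round 1 (the investor proposes): the founder can get 54 next round, worth 0.81 × 54 = 43.74 now. The investor offers 43.74 and keeps 80 − 43.74 = 36.26.

36.26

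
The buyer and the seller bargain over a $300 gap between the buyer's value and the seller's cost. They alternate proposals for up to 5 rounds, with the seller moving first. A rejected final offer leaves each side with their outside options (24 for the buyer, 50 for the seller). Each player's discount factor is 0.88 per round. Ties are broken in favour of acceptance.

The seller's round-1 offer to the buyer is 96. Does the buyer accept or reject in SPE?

Accept

Work out the buyer's continuation value if the offer is rejected.
Round 5 (the seller proposes): the buyer gets 24 if talks fail, so the seller offers 24 and keeps 276.
Round 4 (the buyer proposes): the seller can get 276 next round, worth 0.88 × 276 = 242.88 now, so the buyer offers 242.88, keeping 57.12.
Round 3 (the seller proposes): the buyer can get 57.12 next round, worth 0.88 × 57.12 = 50.2656 now. The seller offers 50.2656 and keeps 300 − 50.2656 = 249.7344.
Round 2 (the buyer proposes): the seller can get 249.7344 next round, worth 0.88 × 249.7344 = 219.766272 now, so the buyer offers 219.766272, keeping 80.233728.
So by rejecting in round 1, the buyer gets 80.233728 next round, worth 0.88 × 80.233728 = 70.60568064 now.
Offer 96 ≥ 70.60568064, so the buyer accepts.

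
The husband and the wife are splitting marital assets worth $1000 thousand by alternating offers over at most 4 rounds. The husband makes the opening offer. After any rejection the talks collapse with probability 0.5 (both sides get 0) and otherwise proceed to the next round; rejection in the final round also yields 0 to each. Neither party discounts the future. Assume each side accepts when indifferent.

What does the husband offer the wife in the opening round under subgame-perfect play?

375

Round 4 (the wife proposes): the husband will accept anything ≥ 0, so the wife offers 0 and keeps 1000.
Round 3 (the husband proposes): rejecting gives the wife an expected 0.5 × 1000 = 500, so the husband offers 500, keeping 500.
Round 2 (the wife proposes): rejecting gives the husband an expected 0.5 × 500 = 250. The wife offers 250 and keeps 1000 − 250 = 750.
Round 1 (the husband proposes): rejecting gives the wife an expected 0.5 × 750 = 375; the husband offers that and keeps 625.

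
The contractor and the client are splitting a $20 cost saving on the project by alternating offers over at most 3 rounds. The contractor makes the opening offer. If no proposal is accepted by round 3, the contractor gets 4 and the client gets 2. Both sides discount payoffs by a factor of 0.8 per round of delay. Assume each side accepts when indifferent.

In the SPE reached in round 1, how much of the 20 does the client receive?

Round 3 (the contractor proposes): the client gets 2 if talks fail, so the contractor offers 2 and keeps 18.
Round 2 (the client proposes): the contractor can get 18 next round, worth 0.8 × 18 = 14.4 now. The client offers 14.4 and keeps 20 − 14.4 = 5.6.
Round 1 (the contractor proposes): the client can get 5.6 next round, worth 0.8 × 5.6 = 4.48 now, so the contractor offers 4.48, keeping 15.52.

4.48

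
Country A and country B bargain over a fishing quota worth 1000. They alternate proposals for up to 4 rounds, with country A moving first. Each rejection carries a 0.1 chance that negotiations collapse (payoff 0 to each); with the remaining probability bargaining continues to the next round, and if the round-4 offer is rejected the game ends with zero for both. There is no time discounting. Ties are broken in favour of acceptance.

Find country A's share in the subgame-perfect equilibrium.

181

Round 4 (country B proposes): rejection yields 0 for country A; country B offers 0 and keeps 1000.
Round 3 (country A proposes): rejecting gives country B an expected 0.9 × 1000 = 900, so country A offers 900, keeping 100.
Round 2 (country B proposes): rejecting gives country A an expected 0.9 × 100 = 90, so country B offers 90, keeping 910.
Round 1 (country A proposes): rejecting gives country B an expected 0.9 × 910 = 819. Country A offers 819 and keeps 1000 − 819 = 181.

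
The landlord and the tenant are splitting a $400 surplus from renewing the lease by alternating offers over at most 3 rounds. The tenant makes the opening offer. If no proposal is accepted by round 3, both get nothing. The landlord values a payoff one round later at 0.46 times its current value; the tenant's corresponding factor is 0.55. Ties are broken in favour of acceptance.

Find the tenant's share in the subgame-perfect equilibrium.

317.2

Round 3 (the tenant proposes): rejection yields 0 for the landlord; the tenant offers 0 and keeps 400.
Round 2 (the landlord proposes): the tenant can get 400 next round, worth 0.55 × 400 = 220 now, so the landlord offers 220, keeping 180.
Round 1 (the tenant proposes): the landlord can get 180 next round, worth 0.46 × 180 = 82.8 now. The tenant offers 82.8 and keeps 400 − 82.8 = 317.2.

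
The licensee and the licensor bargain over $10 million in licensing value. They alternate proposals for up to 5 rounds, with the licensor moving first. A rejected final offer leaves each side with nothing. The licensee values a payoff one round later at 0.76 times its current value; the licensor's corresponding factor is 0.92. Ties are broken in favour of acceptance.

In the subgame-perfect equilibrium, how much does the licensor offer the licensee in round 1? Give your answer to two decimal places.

Round 5 (the licensor proposes): the licensee will accept anything ≥ 0, so the licensor offers 0 and keeps 10.
Round 4 (the licensee proposes): the licensor can get 10 next round, worth 0.92 × 10 = 9.2 now; the licensee offers that and keeps 0.8.
Round 3 (the licensor proposes): the licensee can get 0.8 next round, worth 0.76 × 0.8 = 0.608 now; the licensor offers that and keeps 9.392.
Round 2 (the licensee proposes): the licensor can get 9.392 next round, worth 0.92 × 9.392 = 8.64064 now, so the licensee offers 8.64064, keeping 1.35936.
Round 1 (the licensor proposes): the licensee can get 1.35936 next round, worth 0.76 × 1.35936 = 1.0331136 now; the licensor offers that and keeps 8.9668864.

1.03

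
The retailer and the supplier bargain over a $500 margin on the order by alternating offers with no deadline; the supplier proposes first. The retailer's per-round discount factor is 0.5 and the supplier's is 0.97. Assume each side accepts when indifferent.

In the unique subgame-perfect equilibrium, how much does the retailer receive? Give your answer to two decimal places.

14.56

In a stationary SPE each proposer offers the other exactly their discounted continuation value.
If the supplier keeps x when proposing and the retailer keeps y when proposing, then x = 500 − 0.5y and y = 500 − 0.97x.
Solving: x = 500(1 − 0.5) / (1 − 0.97·0.5) = 250 / 0.515 ≈ 485.4369.
The retailer gets 500 − 485.4369 ≈ 14.5631.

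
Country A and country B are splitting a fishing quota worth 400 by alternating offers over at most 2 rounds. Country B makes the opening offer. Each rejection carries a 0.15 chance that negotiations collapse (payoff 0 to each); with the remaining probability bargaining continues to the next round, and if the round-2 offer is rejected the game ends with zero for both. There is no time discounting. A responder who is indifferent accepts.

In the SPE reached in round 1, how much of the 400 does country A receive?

340

Round 2 (country A proposes): rejection yields 0 for country B; country A offers 0 and keeps 400.
Round 1 (country B proposes): rejecting gives country A an expected 0.85 × 400 = 340, so country B offers 340, keeping 60.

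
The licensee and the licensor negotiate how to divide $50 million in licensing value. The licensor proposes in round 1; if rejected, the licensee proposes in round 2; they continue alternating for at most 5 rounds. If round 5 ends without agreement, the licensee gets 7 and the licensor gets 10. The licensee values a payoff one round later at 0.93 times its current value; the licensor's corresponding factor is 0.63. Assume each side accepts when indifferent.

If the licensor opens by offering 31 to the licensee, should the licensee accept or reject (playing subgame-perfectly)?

Accept

Round 5 (the licensor proposes): the licensee gets 7 if talks fail, so the licensor offers 7 and keeps 43.
Round 4 (the licensee proposes): the licensor can get 43 next round, worth 0.63 × 43 = 27.09 now. The licensee offers 27.09 and keeps 50 − 27.09 = 22.91.
Round 3 (the licensor proposes): the licensee can get 22.91 next round, worth 0.93 × 22.91 = 21.3063 now; the licensor offers that and keeps 28.6937.
Round 2 (the licensee proposes): the licensor can get 28.6937 next round, worth 0.63 × 28.6937 = 18.077031 now, so the licensee offers 18.077031, keeping 31.922969.
So by rejecting in round 1, the licensee gets 31.922969 next round, worth 0.93 × 31.922969 = 29.68836117 now.
Offer 31 ≥ 29.68836117, so the licensee accepts.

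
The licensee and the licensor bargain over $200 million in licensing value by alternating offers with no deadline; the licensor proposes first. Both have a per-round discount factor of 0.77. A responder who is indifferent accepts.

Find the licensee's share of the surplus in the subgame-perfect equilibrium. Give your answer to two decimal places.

87.01

When the licensor proposes, the licensee accepts any offer worth at least 0.77 times what the licensee would get by proposing next round; and vice versa.
This gives x = 200 − 0.77y and y = 200 − 0.77x, where x and y are each side's share when it proposes.
Hence (1 − 0.77·0.77)x = 200(1 − 0.77), i.e. 0.4071·x = 46.
x ≈ 112.9944; the licensee's share is 200 − x ≈ 87.0056.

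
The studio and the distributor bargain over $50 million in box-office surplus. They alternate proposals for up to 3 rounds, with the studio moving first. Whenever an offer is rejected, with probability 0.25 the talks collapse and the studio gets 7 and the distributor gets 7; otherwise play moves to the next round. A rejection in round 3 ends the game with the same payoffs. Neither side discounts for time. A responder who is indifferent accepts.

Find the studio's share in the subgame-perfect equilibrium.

Round 3 (the studio proposes): the distributor gets 7 if talks fail, so the studio offers 7 and keeps 43.
Round 2 (the distributor proposes): rejecting gives the studio an expected 0.75 × 43 + 0.25 × 7 = 34; the distributor offers that and keeps 16.
Round 1 (the studio proposes): rejecting gives the distributor an expected 0.75 × 16 + 0.25 × 7 = 13.75; the studio offers that and keeps 36.25.

36.25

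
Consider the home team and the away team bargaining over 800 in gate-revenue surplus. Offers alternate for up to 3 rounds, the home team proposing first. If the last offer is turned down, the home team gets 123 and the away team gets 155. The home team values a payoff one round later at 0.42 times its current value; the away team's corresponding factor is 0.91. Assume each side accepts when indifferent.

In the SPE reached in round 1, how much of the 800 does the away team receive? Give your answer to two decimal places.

Solve by backward induction from round 3.
Round 3 (the home team proposes): the away team gets 155 if talks fail, so the home team offers 155 and keeps 645.
Round 2 (the away team proposes): the home team can get 645 next round, worth 0.42 × 645 = 270.9 now; the away team offers that and keeps 529.1.
Round 1 (the home team proposes): the away team can get 529.1 next round, worth 0.91 × 529.1 = 481.481 now. The home team offers 481.481 and keeps 800 − 481.481 = 318.519.

481.48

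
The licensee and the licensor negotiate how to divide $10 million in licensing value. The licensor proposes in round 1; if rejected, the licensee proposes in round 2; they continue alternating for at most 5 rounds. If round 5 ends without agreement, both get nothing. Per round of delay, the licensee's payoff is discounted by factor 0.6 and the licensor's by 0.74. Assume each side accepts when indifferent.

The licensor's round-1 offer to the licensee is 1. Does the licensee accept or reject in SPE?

Reject

Round 5 (the licensor proposes): the licensee will accept anything ≥ 0, so the licensor offers 0 and keeps 10.
Round 4 (the licensee proposes): the licensor can get 10 next round, worth 0.74 × 10 = 7.4 now; the licensee offers that and keeps 2.6.
Round 3 (the licensor proposes): the licensee can get 2.6 next round, worth 0.6 × 2.6 = 1.56 now, so the licensor offers 1.56, keeping 8.44.
Round 2 (the licensee proposes): the licensor can get 8.44 next round, worth 0.74 × 8.44 = 6.2456 now; the licensee offers that and keeps 3.7544.
So by rejecting in round 1, the licensee gets 3.7544 next round, worth 0.6 × 3.7544 = 2.25264 now.
Offer 1 < 2.25264, so the licensee rejects.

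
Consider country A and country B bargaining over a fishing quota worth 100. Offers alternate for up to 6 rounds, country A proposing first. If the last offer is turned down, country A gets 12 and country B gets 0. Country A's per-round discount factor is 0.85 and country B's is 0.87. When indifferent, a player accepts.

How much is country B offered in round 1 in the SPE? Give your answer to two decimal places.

64.57

Work backward from the last round.
Round 6 (country B proposes): country A gets 12 if talks fail, so country B offers 12 and keeps 88.
Round 5 (country A proposes): country B can get 88 next round, worth 0.87 × 88 = 76.56 now. Country A offers 76.56 and keeps 100 − 76.56 = 23.44.
Round 4 (country B proposes): country A can get 23.44 next round, worth 0.85 × 23.44 = 19.924 now. Country B offers 19.924 and keeps 100 − 19.924 = 80.076.
Round 3 (country A proposes): country B can get 80.076 next round, worth 0.87 × 80.076 = 69.66612 now, so country A offers 69.66612, keeping 30.33388.
Round 2 (country B proposes): country A can get 30.33388 next round, worth 0.85 × 30.33388 = 25.783798 now, so country B offers 25.783798, keeping 74.216202.
Round 1 (country A proposes): country B can get 74.216202 next round, worth 0.87 × 74.216202 = 64.56809574 now. Country A offers 64.56809574 and keeps 100 − 64.56809574 = 35.43190426.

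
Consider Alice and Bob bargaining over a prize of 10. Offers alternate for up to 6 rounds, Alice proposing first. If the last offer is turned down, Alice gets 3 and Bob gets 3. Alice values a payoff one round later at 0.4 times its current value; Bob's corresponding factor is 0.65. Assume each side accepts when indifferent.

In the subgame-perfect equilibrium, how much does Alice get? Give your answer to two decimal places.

Round 6 (Bob proposes): Alice gets 3 if talks fail, so Bob offers 3 and keeps 7.
Round 5 (Alice proposes): Bob can get 7 next round, worth 0.65 × 7 = 4.55 now. Alice offers 4.55 and keeps 10 − 4.55 = 5.45.
Round 4 (Bob proposes): Alice can get 5.45 next round, worth 0.4 × 5.45 = 2.18 now. Bob offers 2.18 and keeps 10 − 2.18 = 7.82.
Round 3 (Alice proposes): Bob can get 7.82 next round, worth 0.65 × 7.82 = 5.083 now, so Alice offers 5.083, keeping 4.917.
Round 2 (Bob proposes): Alice can get 4.917 next round, worth 0.4 × 4.917 = 1.9668 now. Bob offers 1.9668 and keeps 10 − 1.9668 = 8.0332.
Round 1 (Alice proposes): Bob can get 8.0332 next round, worth 0.65 × 8.0332 = 5.22158 now. Alice offers 5.22158 and keeps 10 − 5.22158 = 4.77842.

4.78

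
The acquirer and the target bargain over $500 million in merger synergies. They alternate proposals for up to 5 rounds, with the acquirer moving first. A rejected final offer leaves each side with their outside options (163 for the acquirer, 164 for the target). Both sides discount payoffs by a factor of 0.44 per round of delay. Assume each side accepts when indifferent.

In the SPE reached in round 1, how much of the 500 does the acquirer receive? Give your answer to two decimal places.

346.80

Round 5 (the acquirer proposes): the target gets 164 if talks fail, so the acquirer offers 164 and keeps 336.
Round 4 (the target proposes): the acquirer can get 336 next round, worth 0.44 × 336 = 147.84 now, so the target offers 147.84, keeping 352.16.
Round 3 (the acquirer proposes): the target can get 352.16 next round, worth 0.44 × 352.16 = 154.9504 now. The acquirer offers 154.9504 and keeps 500 − 154.9504 = 345.0496.
Round 2 (the target proposes): the acquirer can get 345.0496 next round, worth 0.44 × 345.0496 = 151.821824 now. The target offers 151.821824 and keeps 500 − 151.821824 = 348.178176.
Round 1 (the acquirer proposes): the target can get 348.178176 next round, worth 0.44 × 348.178176 = 153.19839744 now. The acquirer offers 153.19839744 and keeps 500 − 153.19839744 = 346.80160256.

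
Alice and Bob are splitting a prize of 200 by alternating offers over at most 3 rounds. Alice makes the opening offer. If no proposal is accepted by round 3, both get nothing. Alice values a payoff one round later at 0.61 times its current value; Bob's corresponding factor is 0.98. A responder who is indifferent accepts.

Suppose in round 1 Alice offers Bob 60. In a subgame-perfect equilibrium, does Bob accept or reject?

Reject

Work out Bob's continuation value if the offer is rejected.
Round 3 (Alice proposes): Bob will accept anything ≥ 0, so Alice offers 0 and keeps 200.
Round 2 (Bob proposes): Alice can get 200 next round, worth 0.61 × 200 = 122 now, so Bob offers 122, keeping 78.
So by rejecting in round 1, Bob gets 78 next round, worth 0.98 × 78 = 76.44 now.
Offer 60 < 76.44, so Bob rejects.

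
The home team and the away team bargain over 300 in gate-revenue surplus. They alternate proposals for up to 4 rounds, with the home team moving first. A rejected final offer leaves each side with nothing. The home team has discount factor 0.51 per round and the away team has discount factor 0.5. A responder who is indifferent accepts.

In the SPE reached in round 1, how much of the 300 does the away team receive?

Round 4 (the away team proposes): the home team will accept anything ≥ 0, so the away team offers 0 and keeps 300.
Round 3 (the home team proposes): the away team can get 300 next round, worth 0.5 × 300 = 150 now, so the home team offers 150, keeping 150.
Round 2 (the away team proposes): the home team can get 150 next round, worth 0.51 × 150 = 76.5 now; the away team offers that and keeps 223.5.
Round 1 (the home team proposes): the away team can get 223.5 next round, worth 0.5 × 223.5 = 111.75 now; the home team offers that and keeps 188.25.

111.75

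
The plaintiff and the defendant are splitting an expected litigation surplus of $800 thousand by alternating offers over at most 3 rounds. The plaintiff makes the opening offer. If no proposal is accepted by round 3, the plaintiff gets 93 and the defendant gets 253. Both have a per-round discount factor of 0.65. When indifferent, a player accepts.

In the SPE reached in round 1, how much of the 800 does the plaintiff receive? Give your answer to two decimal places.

511.11

Round 3 (the plaintiff proposes): the defendant gets 253 if talks fail, so the plaintiff offers 253 and keeps 547.
Round 2 (the defendant proposes): the plaintiff can get 547 next round, worth 0.65 × 547 = 355.55 now; the defendant offers that and keeps 444.45.
Round 1 (the plaintiff proposes): the defendant can get 444.45 next round, worth 0.65 × 444.45 = 288.8925 now. The plaintiff offers 288.8925 and keeps 800 − 288.8925 = 511.1075.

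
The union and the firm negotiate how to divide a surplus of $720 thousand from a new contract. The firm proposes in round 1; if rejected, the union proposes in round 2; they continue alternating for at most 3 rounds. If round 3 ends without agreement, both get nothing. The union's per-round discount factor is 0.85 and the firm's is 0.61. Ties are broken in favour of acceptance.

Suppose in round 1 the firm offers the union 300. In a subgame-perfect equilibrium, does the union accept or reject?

Accept

Round 3 (the firm proposes): rejection yields 0 for the union; the firm offers 0 and keeps 720.
Round 2 (the union proposes): the firm can get 720 next round, worth 0.61 × 720 = 439.2 now, so the union offers 439.2, keeping 280.8.
So by rejecting in round 1, the union gets 280.8 next round, worth 0.85 × 280.8 = 238.68 now.
Offer 300 ≥ 238.68, so the union accepts.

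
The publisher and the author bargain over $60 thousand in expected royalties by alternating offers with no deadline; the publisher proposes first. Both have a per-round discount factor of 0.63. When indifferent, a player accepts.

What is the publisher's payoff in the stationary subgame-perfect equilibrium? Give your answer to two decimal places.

In a stationary SPE each proposer offers the other exactly their discounted continuation value.
If the publisher keeps x when proposing and the author keeps y when proposing, then x = 60 − 0.63y and y = 60 − 0.63x.
Solving: x = 60(1 − 0.63) / (1 − 0.63·0.63) = 22.2 / 0.6031 ≈ 36.8098.
The author gets 60 − 36.8098 ≈ 23.1902.

36.81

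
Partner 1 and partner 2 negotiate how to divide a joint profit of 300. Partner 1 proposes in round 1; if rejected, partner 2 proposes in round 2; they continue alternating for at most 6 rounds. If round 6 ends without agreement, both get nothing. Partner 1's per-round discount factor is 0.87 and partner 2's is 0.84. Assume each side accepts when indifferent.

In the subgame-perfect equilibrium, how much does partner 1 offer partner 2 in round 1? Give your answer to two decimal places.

191.29

Round 6 (partner 2 proposes): rejection yields 0 for partner 1; partner 2 offers 0 and keeps 300.
Round 5 (partner 1 proposes): partner 2 can get 300 next round, worth 0.84 × 300 = 252 now. Partner 1 offers 252 and keeps 300 − 252 = 48.
Round 4 (partner 2 proposes): partner 1 can get 48 next round, worth 0.87 × 48 = 41.76 now. Partner 2 offers 41.76 and keeps 300 − 41.76 = 258.24.
Round 3 (partner 1 proposes): partner 2 can get 258.24 next round, worth 0.84 × 258.24 = 216.9216 now; partner 1 offers that and keeps 83.0784.
Round 2 (partner 2 proposes): partner 1 can get 83.0784 next round, worth 0.87 × 83.0784 = 72.278208 now, so partner 2 offers 72.278208, keeping 227.721792.
Round 1 (partner 1 proposes): partner 2 can get 227.721792 next round, worth 0.84 × 227.721792 = 191.28630528 now; partner 1 offers that and keeps 108.71369472.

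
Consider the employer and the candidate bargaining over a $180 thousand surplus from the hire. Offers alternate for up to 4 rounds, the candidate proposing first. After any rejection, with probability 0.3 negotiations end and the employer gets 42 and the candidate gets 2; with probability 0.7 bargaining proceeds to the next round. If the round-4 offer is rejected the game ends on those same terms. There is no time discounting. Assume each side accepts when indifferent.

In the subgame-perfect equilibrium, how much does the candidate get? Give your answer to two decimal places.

62.79

By backward induction:
Round 4 (the employer proposes): the candidate gets 2 if talks fail, so the employer offers 2 and keeps 178.
Round 3 (the candidate proposes): rejecting gives the employer an expected 0.7 × 178 + 0.3 × 42 = 137.2; the candidate offers that and keeps 42.8.
Round 2 (the employer proposes): rejecting gives the candidate an expected 0.7 × 42.8 + 0.3 × 2 = 30.56; the employer offers that and keeps 149.44.
Round 1 (the candidate proposes): rejecting gives the employer an expected 0.7 × 149.44 + 0.3 × 42 = 117.208; the candidate offers that and keeps 62.792.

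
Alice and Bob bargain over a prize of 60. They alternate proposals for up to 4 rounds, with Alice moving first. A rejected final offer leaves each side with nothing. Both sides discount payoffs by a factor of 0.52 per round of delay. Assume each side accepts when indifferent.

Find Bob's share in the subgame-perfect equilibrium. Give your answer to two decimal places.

23.41

Round 4 (Bob proposes): rejection yields 0 for Alice; Bob offers 0 and keeps 60.
Round 3 (Alice proposes): Bob can get 60 next round, worth 0.52 × 60 = 31.2 now; Alice offers that and keeps 28.8.
Round 2 (Bob proposes): Alice can get 28.8 next round, worth 0.52 × 28.8 = 14.976 now; Bob offers that and keeps 45.024.
Round 1 (Alice proposes): Bob can get 45.024 next round, worth 0.52 × 45.024 = 23.41248 now; Alice offers that and keeps 36.58752.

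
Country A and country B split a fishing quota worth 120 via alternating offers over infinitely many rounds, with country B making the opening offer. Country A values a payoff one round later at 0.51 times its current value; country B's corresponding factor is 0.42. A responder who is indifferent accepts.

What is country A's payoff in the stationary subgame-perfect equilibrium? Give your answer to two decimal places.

45.17

Let x be country B's share when country B proposes and y be country A's share when country A proposes.
Country A accepts iff offered ≥ 0.51·y, so x = 120 − 0.51y. Symmetrically y = 120 − 0.42x.
Substituting: x = 120 − 0.51(120 − 0.42x), giving x(1 − 0.42·0.51) = 120(1 − 0.51).
So x = 120 × 0.49 / 0.7858 ≈ 74.8282, and country A receives 120 − x ≈ 45.1718.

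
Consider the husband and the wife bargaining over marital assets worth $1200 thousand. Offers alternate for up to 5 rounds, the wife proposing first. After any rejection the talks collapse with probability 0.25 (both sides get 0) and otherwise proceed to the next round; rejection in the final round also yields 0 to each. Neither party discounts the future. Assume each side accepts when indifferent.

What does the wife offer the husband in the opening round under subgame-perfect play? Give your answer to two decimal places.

Round 5 (the wife proposes): rejection yields 0 for the husband; the wife offers 0 and keeps 1200.
Round 4 (the husband proposes): rejecting gives the wife an expected 0.75 × 1200 = 900, so the husband offers 900, keeping 300.
Round 3 (the wife proposes): rejecting gives the husband an expected 0.75 × 300 = 225. The wife offers 225 and keeps 1200 − 225 = 975.
Round 2 (the husband proposes): rejecting gives the wife an expected 0.75 × 975 = 731.25; the husband offers that and keeps 468.75.
Round 1 (the wife proposes): rejecting gives the husband an expected 0.75 × 468.75 = 351.5625, so the wife offers 351.5625, keeping 848.4375.

351.56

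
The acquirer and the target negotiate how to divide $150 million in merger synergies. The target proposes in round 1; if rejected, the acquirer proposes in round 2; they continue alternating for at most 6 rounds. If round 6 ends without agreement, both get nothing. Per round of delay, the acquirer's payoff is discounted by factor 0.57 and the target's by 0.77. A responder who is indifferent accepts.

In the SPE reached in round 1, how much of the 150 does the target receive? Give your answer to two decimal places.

105.23

Round 6 (the acquirer proposes): the target will accept anything ≥ 0, so the acquirer offers 0 and keeps 150.
Round 5 (the target proposes): the acquirer can get 150 next round, worth 0.57 × 150 = 85.5 now. The target offers 85.5 and keeps 150 − 85.5 = 64.5.
Round 4 (the acquirer proposes): the target can get 64.5 next round, worth 0.77 × 64.5 = 49.665 now; the acquirer offers that and keeps 100.335.
Round 3 (the target proposes): the acquirer can get 100.335 next round, worth 0.57 × 100.335 = 57.19095 now; the target offers that and keeps 92.80905.
Round 2 (the acquirer proposes): the target can get 92.80905 next round, worth 0.77 × 92.80905 = 71.4629685 now. The acquirer offers 71.4629685 and keeps 150 − 71.4629685 = 78.5370315.
Round 1 (the target proposes): the acquirer can get 78.5370315 next round, worth 0.57 × 78.5370315 = 44.766107955 now; the target offers that and keeps 105.233892045.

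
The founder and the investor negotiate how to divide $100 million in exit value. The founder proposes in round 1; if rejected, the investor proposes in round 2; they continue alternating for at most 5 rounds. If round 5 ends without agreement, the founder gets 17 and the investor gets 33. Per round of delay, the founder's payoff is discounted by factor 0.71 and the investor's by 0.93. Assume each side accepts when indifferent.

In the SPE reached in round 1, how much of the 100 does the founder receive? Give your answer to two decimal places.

By backward induction:
Round 5 (the founder proposes): the investor gets 33 if talks fail, so the founder offers 33 and keeps 67.
Round 4 (the investor proposes): the founder can get 67 next round, worth 0.71 × 67 = 47.57 now. The investor offers 47.57 and keeps 100 − 47.57 = 52.43.
Round 3 (the founder proposes): the investor can get 52.43 next round, worth 0.93 × 52.43 = 48.7599 now, so the founder offers 48.7599, keeping 51.2401.
Round 2 (the investor proposes): the founder can get 51.2401 next round, worth 0.71 × 51.2401 = 36.380471 now. The investor offers 36.380471 and keeps 100 − 36.380471 = 63.619529.
Round 1 (the founder proposes): the investor can get 63.619529 next round, worth 0.93 × 63.619529 = 59.16616197 now. The founder offers 59.16616197 and keeps 100 − 59.16616197 = 40.83383803.

40.83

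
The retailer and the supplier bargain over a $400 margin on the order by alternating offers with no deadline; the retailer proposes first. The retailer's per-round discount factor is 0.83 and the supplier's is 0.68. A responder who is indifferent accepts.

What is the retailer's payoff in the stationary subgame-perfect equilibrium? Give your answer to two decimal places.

293.85

In a stationary SPE each proposer offers the other exactly their discounted continuation value.
If the retailer keeps x when proposing and the supplier keeps y when proposing, then x = 400 − 0.68y and y = 400 − 0.83x.
Solving: x = 400(1 − 0.68) / (1 − 0.83·0.68) = 128 / 0.4356 ≈ 293.8476.
The supplier gets 400 − 293.8476 ≈ 106.1524.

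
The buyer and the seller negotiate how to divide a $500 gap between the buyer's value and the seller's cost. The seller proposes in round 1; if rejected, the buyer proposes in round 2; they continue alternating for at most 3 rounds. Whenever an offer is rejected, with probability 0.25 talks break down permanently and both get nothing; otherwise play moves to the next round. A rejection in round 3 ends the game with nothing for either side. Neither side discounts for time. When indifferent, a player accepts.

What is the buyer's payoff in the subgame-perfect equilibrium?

93.75

Round 3 (the seller proposes): rejection yields 0 for the buyer; the seller offers 0 and keeps 500.
Round 2 (the buyer proposes): rejecting gives the seller an expected 0.75 × 500 = 375; the buyer offers that and keeps 125.
Round 1 (the seller proposes): rejecting gives the buyer an expected 0.75 × 125 = 93.75, so the seller offers 93.75, keeping 406.25.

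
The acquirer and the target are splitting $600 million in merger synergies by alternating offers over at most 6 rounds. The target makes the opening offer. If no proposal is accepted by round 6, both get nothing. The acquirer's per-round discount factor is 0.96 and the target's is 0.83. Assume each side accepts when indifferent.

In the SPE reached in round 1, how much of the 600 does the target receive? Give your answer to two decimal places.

Round 6 (the acquirer proposes): rejection yields 0 for the target; the acquirer offers 0 and keeps 600.
Round 5 (the target proposes): the acquirer can get 600 next round, worth 0.96 × 600 = 576 now, so the target offers 576, keeping 24.
Round 4 (the acquirer proposes): the target can get 24 next round, worth 0.83 × 24 = 19.92 now. The acquirer offers 19.92 and keeps 600 − 19.92 = 580.08.
Round 3 (the target proposes): the acquirer can get 580.08 next round, worth 0.96 × 580.08 = 556.8768 now; the target offers that and keeps 43.1232.
Round 2 (the acquirer proposes): the target can get 43.1232 next round, worth 0.83 × 43.1232 = 35.792256 now. The acquirer offers 35.792256 and keeps 600 − 35.792256 = 564.207744.
Round 1 (the target proposes): the acquirer can get 564.207744 next round, worth 0.96 × 564.207744 = 541.63943424 now; the target offers that and keeps 58.36056576.

58.36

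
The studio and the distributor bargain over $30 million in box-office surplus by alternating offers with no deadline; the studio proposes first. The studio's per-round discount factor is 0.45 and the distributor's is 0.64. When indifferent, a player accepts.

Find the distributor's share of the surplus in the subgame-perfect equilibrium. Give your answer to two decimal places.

14.83

When the studio proposes, the distributor accepts any offer worth at least 0.64 times what the distributor would get by proposing next round; and vice versa.
This gives x = 30 − 0.64y and y = 30 − 0.45x, where x and y are each side's share when it proposes.
Hence (1 − 0.64·0.45)x = 30(1 − 0.64), i.e. 0.712·x = 10.8.
x ≈ 15.1685; the distributor's share is 30 − x ≈ 14.8315.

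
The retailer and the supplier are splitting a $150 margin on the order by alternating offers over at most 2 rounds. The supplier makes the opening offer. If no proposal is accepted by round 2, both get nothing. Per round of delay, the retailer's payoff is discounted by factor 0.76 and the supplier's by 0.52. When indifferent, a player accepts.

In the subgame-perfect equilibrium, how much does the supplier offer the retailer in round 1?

Round 2 (the retailer proposes): rejection yields 0 for the supplier; the retailer offers 0 and keeps 150.
Round 1 (the supplier proposes): the retailer can get 150 next round, worth 0.76 × 150 = 114 now; the supplier offers that and keeps 36.

114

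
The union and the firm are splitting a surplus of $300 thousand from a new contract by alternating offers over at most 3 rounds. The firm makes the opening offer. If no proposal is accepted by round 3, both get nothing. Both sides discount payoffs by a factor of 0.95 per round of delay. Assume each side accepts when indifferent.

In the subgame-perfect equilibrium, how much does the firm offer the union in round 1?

By backward induction:
Round 3 (the firm proposes): rejection yields 0 for the union; the firm offers 0 and keeps 300.
Round 2 (the union proposes): the firm can get 300 next round, worth 0.95 × 300 = 285 now; the union offers that and keeps 15.
Round 1 (the firm proposes): the union can get 15 next round, worth 0.95 × 15 = 14.25 now, so the firm offers 14.25, keeping 285.75.

14.25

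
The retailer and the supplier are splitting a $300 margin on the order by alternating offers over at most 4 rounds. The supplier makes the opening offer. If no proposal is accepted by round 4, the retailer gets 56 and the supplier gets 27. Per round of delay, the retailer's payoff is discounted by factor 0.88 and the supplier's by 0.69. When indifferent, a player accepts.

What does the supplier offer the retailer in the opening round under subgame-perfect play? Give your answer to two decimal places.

227.71

Round 4 (the retailer proposes): the supplier gets 27 if talks fail, so the retailer offers 27 and keeps 273.
Round 3 (the supplier proposes): the retailer can get 273 next round, worth 0.88 × 273 = 240.24 now; the supplier offers that and keeps 59.76.
Round 2 (the retailer proposes): the supplier can get 59.76 next round, worth 0.69 × 59.76 = 41.2344 now; the retailer offers that and keeps 258.7656.
Round 1 (the supplier proposes): the retailer can get 258.7656 next round, worth 0.88 × 258.7656 = 227.713728 now; the supplier offers that and keeps 72.286272.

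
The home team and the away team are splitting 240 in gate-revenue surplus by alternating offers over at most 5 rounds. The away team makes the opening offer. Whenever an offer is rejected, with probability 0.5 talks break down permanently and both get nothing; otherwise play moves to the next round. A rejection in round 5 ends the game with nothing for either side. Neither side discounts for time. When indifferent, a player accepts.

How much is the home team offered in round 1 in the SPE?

Round 5 (the away team proposes): the home team will accept anything ≥ 0, so the away team offers 0 and keeps 240.
Round 4 (the home team proposes): rejecting gives the away team an expected 0.5 × 240 = 120; the home team offers that and keeps 120.
Round 3 (the away team proposes): rejecting gives the home team an expected 0.5 × 120 = 60, so the away team offers 60, keeping 180.
Round 2 (the home team proposes): rejecting gives the away team an expected 0.5 × 180 = 90. The home team offers 90 and keeps 240 − 90 = 150.
Round 1 (the away team proposes): rejecting gives the home team an expected 0.5 × 150 = 75. The away team offers 75 and keeps 240 − 75 = 165.

75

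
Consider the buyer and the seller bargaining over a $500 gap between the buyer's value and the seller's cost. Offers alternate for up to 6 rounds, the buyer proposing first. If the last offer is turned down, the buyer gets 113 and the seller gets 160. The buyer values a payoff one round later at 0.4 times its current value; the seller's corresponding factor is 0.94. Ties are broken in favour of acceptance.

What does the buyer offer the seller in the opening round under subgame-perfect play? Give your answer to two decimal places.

439.46

Round 6 (the seller proposes): the buyer gets 113 if talks fail, so the seller offers 113 and keeps 387.
Round 5 (the buyer proposes): the seller can get 387 next round, worth 0.94 × 387 = 363.78 now; the buyer offers that and keeps 136.22.
Round 4 (the seller proposes): the buyer can get 136.22 next round, worth 0.4 × 136.22 = 54.488 now. The seller offers 54.488 and keeps 500 − 54.488 = 445.512.
Round 3 (the buyer proposes): the seller can get 445.512 next round, worth 0.94 × 445.512 = 418.78128 now; the buyer offers that and keeps 81.21872.
Round 2 (the seller proposes): the buyer can get 81.21872 next round, worth 0.4 × 81.21872 = 32.487488 now; the seller offers that and keeps 467.512512.
Round 1 (the buyer proposes): the seller can get 467.512512 next round, worth 0.94 × 467.512512 = 439.46176128 now; the buyer offers that and keeps 60.53823872.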